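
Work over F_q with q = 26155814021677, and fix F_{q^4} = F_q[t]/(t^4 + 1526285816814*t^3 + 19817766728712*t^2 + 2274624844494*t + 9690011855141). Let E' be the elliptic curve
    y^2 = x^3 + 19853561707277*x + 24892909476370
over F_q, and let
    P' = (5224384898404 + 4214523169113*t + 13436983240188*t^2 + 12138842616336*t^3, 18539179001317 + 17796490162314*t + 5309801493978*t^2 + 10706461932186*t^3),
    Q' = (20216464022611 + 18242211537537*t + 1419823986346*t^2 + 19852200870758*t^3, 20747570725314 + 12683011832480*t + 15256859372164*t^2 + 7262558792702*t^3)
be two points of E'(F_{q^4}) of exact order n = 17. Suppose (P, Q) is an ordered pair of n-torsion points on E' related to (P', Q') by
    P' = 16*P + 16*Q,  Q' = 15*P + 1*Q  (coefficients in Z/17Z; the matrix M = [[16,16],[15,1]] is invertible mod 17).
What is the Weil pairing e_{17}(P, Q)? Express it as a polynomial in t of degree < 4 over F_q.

Under M = [[16,16],[15,1]] in GL_2(Z/17), e_{17}(P',Q') = e_{17}(P,Q)^(16*1-16*15 mod 17).
Inverting 14 mod 17: 11. Thus e_{17}(P,Q) = e(P',Q')^{11}.
Double-and-add over 10001: 5-1 doublings, 2-1 additions; each step l_{T,T}/v_{2T} or l_{T,P'}/v at Q'+S for random S.
e_{17}(P',Q') = 11365836181603 + 686449887037*t + 3697338890978*t^2 + 648395605821*t^3.
Thus e_{17}(P,Q) = 1737693949699 + 19752257942771*t + 4072872692423*t^2 + 11316305762864*t^3.

1737693949699 + 19752257942771*t + 4072872692423*t^2 + 11316305762864*t^3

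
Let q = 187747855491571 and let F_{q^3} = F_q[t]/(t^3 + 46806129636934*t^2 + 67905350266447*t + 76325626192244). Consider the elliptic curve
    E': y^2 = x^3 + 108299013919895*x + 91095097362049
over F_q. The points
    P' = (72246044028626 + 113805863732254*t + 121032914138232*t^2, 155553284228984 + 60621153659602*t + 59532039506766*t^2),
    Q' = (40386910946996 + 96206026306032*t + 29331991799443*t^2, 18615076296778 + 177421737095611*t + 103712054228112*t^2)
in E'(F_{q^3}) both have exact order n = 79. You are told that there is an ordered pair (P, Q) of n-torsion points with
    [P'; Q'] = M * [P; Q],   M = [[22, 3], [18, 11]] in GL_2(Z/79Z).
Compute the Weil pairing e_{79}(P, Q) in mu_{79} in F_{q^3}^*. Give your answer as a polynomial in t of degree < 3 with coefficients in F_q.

186648999952142 + 99166257149183*t + 73827763045001*t^2

Alternating bilinearity on E[79] (values in mu_{79} in F_{187747855491571^3}) gives e(P',Q') = e(P,Q)^det(M).
So e_{79}(P,Q) = e_{79}(P',Q')^{29}, since 30*29 = 1 mod 79.
n = 79 = (1001111)_2 (7 bits, wt 5); accumulate f_{79,P'}(Q'+S)/f_{79,P'}(S) along the 6-step ladder.
Miller gives e_{79}(P',Q') = 82877183119663 + 20103182740170*t + 87840875003149*t^2 in F_{187747855491571^3}.
Thus e_{79}(P,Q) = 186648999952142 + 99166257149183*t + 73827763045001*t^2.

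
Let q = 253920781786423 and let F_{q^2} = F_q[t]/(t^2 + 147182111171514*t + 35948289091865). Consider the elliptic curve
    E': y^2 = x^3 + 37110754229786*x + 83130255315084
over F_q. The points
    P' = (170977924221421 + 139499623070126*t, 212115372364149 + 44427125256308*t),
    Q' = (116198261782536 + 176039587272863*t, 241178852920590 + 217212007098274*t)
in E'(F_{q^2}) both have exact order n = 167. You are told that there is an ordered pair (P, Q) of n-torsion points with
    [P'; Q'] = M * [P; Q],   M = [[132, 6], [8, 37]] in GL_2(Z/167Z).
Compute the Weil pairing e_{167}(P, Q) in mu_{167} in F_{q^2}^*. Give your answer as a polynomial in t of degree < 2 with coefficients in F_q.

Alternating bilinearity on E[167] (values in mu_{167} in F_{253920781786423^2}) gives e(P',Q') = e(P,Q)^det(M).
det M = 132*37 - 6*8 = 4836 = 160 (mod 167); 160^{-1} = 143 (mod 167).
Double-and-add over 10100111: 8-1 doublings, 5-1 additions; each step l_{T,T}/v_{2T} or l_{T,P'}/v at Q'+S for random S.
f_P(D_Q)/f_Q(D_P) = 246167337822038 + 193300548108513*t.
Thus e_{167}(P,Q) = 221069437093890 + 18115488861727*t.

221069437093890 + 18115488861727*t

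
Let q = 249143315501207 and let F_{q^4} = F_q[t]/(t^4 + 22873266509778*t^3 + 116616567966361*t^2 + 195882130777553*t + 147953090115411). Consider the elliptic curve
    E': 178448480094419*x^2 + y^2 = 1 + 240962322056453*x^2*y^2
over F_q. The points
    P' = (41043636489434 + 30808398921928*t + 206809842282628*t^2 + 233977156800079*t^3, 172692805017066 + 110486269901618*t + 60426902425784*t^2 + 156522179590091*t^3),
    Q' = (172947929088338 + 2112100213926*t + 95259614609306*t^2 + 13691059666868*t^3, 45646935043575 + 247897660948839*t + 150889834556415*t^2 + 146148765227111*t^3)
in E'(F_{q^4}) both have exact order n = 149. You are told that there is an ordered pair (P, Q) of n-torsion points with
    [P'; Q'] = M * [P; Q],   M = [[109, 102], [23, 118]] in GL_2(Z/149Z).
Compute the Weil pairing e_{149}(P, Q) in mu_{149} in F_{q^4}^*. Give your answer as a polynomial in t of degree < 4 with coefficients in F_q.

82977782952312 + 161715977325443*t + 88690531778801*t^2 + 43533128609694*t^3

Under M = [[109,102],[23,118]] in GL_2(Z/149), e_{149}(P',Q') = e_{149}(P,Q)^(109*118-102*23 mod 149).
det M = 109*118 - 102*23 = 10516 = 86 (mod 149); 86^{-1} = 26 (mod 149).
Edwards a_E,d_E -> Montgomery A=156446227877452,B=44262417076571 -> Weierstrass 246281021898367,37902471451353 via alpha=235997344025950,beta=108943197260095.
n = 149 = (10010101)_2 (8 bits, wt 4); accumulate f_{149,P'}(Q'+S)/f_{149,P'}(S) along the 7-step ladder.
The quotient is 117654808626427 + 119509163522954*t + 33567485177079*t^2 + 36263666502200*t^3.
Thus e_{149}(P,Q) = 82977782952312 + 161715977325443*t + 88690531778801*t^2 + 43533128609694*t^3.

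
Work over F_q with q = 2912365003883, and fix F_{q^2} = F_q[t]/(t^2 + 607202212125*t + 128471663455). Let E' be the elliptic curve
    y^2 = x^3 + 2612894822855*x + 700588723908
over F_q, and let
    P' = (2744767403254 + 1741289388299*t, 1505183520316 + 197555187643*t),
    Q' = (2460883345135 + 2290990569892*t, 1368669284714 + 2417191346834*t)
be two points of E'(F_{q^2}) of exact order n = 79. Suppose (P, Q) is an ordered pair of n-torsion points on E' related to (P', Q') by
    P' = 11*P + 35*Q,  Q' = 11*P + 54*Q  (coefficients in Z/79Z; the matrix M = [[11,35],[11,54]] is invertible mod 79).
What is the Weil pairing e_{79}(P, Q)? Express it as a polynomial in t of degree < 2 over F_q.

e_{79}(aP+bQ,cP+dQ) = e_{79}(P,Q)^(ad-bc); with (a,b,c,d)=(11,35,11,54) this gives the det-79 law.
det(M) mod 79 = 51; its inverse in (Z/79)^* is 31 (check: 51*31 mod 79 = 1).
Miller loop for e_{79} over F_{2912365003883^2}: bits of 79 = 1001111; 6 double steps + 4 add steps, l/v at each.
Miller gives e_{79}(P',Q') = 292802248906 + 2288378933761*t in F_{2912365003883^2}.
e_{79}(P,Q) = (292802248906 + 2288378933761*t)^{31} = 2639129806982 + 1131694534540*t.

2639129806982 + 1131694534540*t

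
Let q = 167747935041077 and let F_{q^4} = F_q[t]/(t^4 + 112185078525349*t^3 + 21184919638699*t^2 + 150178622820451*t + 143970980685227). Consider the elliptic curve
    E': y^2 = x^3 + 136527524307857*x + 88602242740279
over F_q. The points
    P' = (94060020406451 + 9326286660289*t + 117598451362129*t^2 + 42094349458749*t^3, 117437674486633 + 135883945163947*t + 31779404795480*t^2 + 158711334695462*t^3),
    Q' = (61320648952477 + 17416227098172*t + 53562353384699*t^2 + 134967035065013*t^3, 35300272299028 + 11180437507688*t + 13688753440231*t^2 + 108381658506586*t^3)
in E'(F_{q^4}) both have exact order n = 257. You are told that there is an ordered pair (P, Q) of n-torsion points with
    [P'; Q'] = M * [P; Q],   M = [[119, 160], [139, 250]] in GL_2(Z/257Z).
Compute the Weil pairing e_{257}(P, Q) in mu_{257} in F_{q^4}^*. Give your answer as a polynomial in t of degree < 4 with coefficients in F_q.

The 257-Weil pairing on E[257] over F_{167747935041077} is alternating-bilinear: e_{257}(P',Q') = e_{257}(P,Q)^det(M).
det(M) mod 257 = 57; its inverse in (Z/257)^* is 248 (check: 57*248 mod 257 = 1).
Run Miller on y^2=x^3+136527524307857*x+88602242740279 over F_{167747935041077}: ladder 100000001 (9 bits); e = f_P(D_Q)/f_Q(D_P).
e_{257}(P',Q') = 116113402278190 + 18486291355643*t + 115493813144963*t^2 + 146195950273848*t^3.
(116113402278190 + 18486291355643*t + 115493813144963*t^2 + 146195950273848*t^3)^{248} mod (167747935041077,f) = 9813927489142 + 22667412147160*t + 31505576600095*t^2 + 103746635496527*t^3.

9813927489142 + 22667412147160*t + 31505576600095*t^2 + 103746635496527*t^3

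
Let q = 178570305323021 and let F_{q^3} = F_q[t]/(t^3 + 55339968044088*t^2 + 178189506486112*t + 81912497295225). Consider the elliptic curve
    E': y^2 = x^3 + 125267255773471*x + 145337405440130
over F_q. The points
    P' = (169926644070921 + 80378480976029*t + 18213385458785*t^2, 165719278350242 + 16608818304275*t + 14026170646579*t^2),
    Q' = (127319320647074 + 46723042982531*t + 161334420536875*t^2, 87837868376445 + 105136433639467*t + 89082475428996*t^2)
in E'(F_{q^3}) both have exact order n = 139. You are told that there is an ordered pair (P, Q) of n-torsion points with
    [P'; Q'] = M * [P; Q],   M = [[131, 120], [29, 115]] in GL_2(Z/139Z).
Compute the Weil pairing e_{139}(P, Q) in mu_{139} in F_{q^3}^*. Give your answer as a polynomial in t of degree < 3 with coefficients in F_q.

Under M = [[131,120],[29,115]] in GL_2(Z/139), e_{139}(P',Q') = e_{139}(P,Q)^(131*115-120*29 mod 139).
det(M) mod 139 = 48; its inverse in (Z/139)^* is 84 (check: 48*84 mod 139 = 1).
Run Miller on y^2=x^3+125267255773471*x+145337405440130 over F_{178570305323021}: ladder 10001011 (8 bits); e = f_P(D_Q)/f_Q(D_P).
Result: e(P',Q') = 19328662338914 + 98489329939604*t + 8533560135960*t^2.
Hence e(P,Q) = 125695654946697 + 32511042150815*t + 9415255261718*t^2 in F_{178570305323021^3}^*.

125695654946697 + 32511042150815*t + 9415255261718*t^2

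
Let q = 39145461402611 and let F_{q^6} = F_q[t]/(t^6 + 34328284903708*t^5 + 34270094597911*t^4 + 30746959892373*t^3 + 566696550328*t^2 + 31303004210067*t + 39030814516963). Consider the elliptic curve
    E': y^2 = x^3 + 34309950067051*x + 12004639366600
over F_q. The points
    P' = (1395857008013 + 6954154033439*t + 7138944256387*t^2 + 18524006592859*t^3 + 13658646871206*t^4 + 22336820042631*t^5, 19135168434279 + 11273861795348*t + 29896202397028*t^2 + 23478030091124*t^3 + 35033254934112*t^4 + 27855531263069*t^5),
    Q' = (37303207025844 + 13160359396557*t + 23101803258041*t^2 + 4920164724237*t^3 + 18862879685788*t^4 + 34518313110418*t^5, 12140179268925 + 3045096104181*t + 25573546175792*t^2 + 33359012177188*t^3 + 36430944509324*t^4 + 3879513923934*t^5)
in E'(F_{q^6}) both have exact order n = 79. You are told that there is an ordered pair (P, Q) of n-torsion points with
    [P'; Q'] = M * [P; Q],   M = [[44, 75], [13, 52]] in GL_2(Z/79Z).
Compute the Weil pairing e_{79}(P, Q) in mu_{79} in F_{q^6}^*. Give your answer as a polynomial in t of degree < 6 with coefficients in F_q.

26708539184188 + 33229495578145*t + 17060142115606*t^2 + 26476449121482*t^3 + 17171830876687*t^4 + 10490930864098*t^5

The 79-Weil pairing on E[79] over F_{39145461402611} is alternating-bilinear: e_{79}(P',Q') = e_{79}(P,Q)^det(M).
Hence e(P,Q) = e(P',Q')^{50} where 50 = 49^{-1} mod 79.
Build f_{79,P'} and f_{79,Q'} via the 7-bit ladder of 79=1001111_2; evaluate at shifted divisors; quotient in F_{39145461402611^6}.
Miller gives e_{79}(P',Q') = 22246392024873 + 28832327005042*t + 9701172106495*t^2 + 29775272781717*t^3 + 3303611089032*t^4 + 7471752152039*t^5 in F_{39145461402611^6}.
Raise to 50: e(P,Q) = 26708539184188 + 33229495578145*t + 17060142115606*t^2 + 26476449121482*t^3 + 17171830876687*t^4 + 10490930864098*t^5 in mu_{79}.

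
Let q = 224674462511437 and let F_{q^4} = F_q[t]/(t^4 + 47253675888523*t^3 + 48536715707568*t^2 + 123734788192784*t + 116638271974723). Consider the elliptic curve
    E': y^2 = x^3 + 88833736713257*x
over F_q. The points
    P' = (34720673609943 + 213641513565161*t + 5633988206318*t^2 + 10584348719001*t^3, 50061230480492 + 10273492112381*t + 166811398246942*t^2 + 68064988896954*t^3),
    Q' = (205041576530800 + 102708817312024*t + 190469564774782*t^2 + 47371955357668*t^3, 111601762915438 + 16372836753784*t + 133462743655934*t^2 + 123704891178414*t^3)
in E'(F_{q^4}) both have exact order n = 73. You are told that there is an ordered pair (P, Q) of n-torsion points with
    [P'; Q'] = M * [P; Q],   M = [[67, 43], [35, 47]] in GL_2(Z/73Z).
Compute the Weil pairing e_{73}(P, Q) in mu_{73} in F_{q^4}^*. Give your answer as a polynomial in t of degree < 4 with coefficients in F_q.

66204185334937 + 16643476639012*t + 193696471489852*t^2 + 210319148366897*t^3

Under M = [[67,43],[35,47]] in GL_2(Z/73), e_{73}(P',Q') = e_{73}(P,Q)^(67*47-43*35 mod 73).
Inverting 38 mod 73: 25. Thus e_{73}(P,Q) = e(P',Q')^{25}.
Double-and-add over 1001001: 7-1 doublings, 3-1 additions; each step l_{T,T}/v_{2T} or l_{T,P'}/v at Q'+S for random S.
Result: e(P',Q') = 23622608641946 + 132555946347017*t + 88890687828679*t^2 + 138882194566122*t^3.
(23622608641946 + 132555946347017*t + 88890687828679*t^2 + 138882194566122*t^3)^{25} mod (224674462511437,f) = 66204185334937 + 16643476639012*t + 193696471489852*t^2 + 210319148366897*t^3.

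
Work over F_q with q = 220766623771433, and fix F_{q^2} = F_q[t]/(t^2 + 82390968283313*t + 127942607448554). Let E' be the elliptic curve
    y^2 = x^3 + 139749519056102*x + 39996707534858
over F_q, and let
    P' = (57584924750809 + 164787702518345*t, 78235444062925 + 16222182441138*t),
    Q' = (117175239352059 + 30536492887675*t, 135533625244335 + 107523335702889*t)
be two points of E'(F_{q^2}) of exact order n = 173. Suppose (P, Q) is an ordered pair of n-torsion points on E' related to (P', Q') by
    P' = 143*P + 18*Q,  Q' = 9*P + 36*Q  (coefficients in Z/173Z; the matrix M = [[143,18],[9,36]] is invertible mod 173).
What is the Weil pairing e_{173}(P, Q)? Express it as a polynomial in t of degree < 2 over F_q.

201884478072984 + 24874043023131*t

e_{173} is bilinear + alternating on E[173], so e_{173}(143*P + 18*Q, 9*P + 36*Q) = e_{173}(P,Q)^(143*36-18*9).
det(M) mod 173 = 142; its inverse in (Z/173)^* is 106 (check: 142*106 mod 173 = 1).
Double-and-add over 10101101: 8-1 doublings, 5-1 additions; each step l_{T,T}/v_{2T} or l_{T,P'}/v at Q'+S for random S.
The quotient is 19521334368377 + 173926143750870*t.
e_{173}(P,Q) = (19521334368377 + 173926143750870*t)^{106} = 201884478072984 + 24874043023131*t.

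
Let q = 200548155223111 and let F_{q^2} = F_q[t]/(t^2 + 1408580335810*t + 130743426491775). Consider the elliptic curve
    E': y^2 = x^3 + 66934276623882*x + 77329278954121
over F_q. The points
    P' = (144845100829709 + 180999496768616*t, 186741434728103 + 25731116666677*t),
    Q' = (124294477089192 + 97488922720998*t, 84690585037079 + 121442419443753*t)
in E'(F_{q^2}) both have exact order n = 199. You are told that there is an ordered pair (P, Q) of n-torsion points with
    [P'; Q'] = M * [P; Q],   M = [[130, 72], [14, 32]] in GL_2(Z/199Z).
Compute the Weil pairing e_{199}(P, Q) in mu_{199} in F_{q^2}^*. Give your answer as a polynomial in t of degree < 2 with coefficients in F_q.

e_{199} is bilinear + alternating on E[199], so e_{199}(130*P + 72*Q, 14*P + 32*Q) = e_{199}(P,Q)^(130*32-72*14).
det M = 130*32 - 72*14 = 3152 = 167 (mod 199); 167^{-1} = 143 (mod 199).
8-bit Miller (11000111) on E'/F_{200548155223111} with a'=66934276623882, b'=77329278954121: accumulate tangent/chord ratios at Q'+S and P'+S'.
So e_{199}(P',Q') = 45176791008321 + 134519288197802*t.
e_{199}(P,Q) = (45176791008321 + 134519288197802*t)^{143} = 98937208471416 + 112727911049240*t.

98937208471416 + 112727911049240*t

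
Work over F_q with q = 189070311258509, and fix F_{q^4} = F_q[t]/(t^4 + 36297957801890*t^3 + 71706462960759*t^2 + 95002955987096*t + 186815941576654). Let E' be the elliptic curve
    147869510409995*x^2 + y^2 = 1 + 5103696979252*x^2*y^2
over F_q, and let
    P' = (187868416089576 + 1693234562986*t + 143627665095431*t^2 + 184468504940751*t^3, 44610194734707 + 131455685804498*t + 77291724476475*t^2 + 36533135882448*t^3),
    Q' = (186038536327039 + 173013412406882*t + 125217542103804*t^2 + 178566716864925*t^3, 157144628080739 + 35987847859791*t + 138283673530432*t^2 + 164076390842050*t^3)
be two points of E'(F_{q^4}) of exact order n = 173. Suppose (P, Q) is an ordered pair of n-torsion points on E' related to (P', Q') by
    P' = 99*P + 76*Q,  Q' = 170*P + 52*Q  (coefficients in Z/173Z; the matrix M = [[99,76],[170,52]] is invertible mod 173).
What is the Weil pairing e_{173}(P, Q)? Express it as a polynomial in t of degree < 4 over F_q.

9947145406841 + 180768341784689*t + 16688145987227*t^2 + 4562731274195*t^3

e_{173} is bilinear + alternating on E[173], so e_{173}(99*P + 76*Q, 170*P + 52*Q) = e_{173}(P,Q)^(99*52-76*170).
So e_{173}(P,Q) = e_{173}(P',Q')^{40}, since 13*40 = 1 mod 173.
Edwards a_E,d_E -> Montgomery A=115199381703305,B=85371854422429 -> Weierstrass 72957629216270,92070676602783 via alpha=120030690194129,beta=82959031172313.
Run Miller on y^2=x^3+72957629216270*x+92070676602783 over F_{189070311258509}: ladder 10101101 (8 bits); e = f_P(D_Q)/f_Q(D_P).
Result: e(P',Q') = 56787297938757 + 1467655240831*t + 28136225328853*t^2 + 37101656962351*t^3.
Raise to 40: e(P,Q) = 9947145406841 + 180768341784689*t + 16688145987227*t^2 + 4562731274195*t^3 in mu_{173}.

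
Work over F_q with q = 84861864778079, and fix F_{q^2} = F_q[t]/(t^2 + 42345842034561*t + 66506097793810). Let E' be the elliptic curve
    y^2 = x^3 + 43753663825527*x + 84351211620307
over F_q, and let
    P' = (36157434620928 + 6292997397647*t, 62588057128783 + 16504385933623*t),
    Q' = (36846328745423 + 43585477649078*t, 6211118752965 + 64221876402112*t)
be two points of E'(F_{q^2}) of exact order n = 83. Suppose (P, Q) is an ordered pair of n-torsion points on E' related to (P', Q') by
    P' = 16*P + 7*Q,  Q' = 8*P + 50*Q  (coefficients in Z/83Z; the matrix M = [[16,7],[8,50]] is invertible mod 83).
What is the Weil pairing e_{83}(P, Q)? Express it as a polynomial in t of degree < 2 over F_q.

17507684684052 + 30028581243512*t

Under M = [[16,7],[8,50]] in GL_2(Z/83), e_{83}(P',Q') = e_{83}(P,Q)^(16*50-7*8 mod 83).
det M = 16*50 - 7*8 = 744 = 80 (mod 83); 80^{-1} = 55 (mod 83).
Miller loop for e_{83} over F_{84861864778079^2}: bits of 83 = 1010011; 6 double steps + 3 add steps, l/v at each.
The quotient is 41099919208719 + 36173907320239*t.
Raise to 55: e(P,Q) = 17507684684052 + 30028581243512*t in mu_{83}.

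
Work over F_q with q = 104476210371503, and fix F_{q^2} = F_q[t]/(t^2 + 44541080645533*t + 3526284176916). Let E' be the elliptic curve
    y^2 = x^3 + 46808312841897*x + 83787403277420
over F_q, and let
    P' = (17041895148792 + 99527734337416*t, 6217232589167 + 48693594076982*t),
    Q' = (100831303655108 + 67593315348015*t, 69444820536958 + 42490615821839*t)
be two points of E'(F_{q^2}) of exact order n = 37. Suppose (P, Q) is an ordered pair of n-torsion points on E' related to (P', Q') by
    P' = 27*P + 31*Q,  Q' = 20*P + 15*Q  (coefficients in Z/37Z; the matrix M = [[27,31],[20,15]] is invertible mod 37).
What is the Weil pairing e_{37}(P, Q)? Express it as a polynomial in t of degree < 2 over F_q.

Under M = [[27,31],[20,15]] in GL_2(Z/37), e_{37}(P',Q') = e_{37}(P,Q)^(27*15-31*20 mod 37).
det(M) mod 37 = 7; its inverse in (Z/37)^* is 16 (check: 7*16 mod 37 = 1).
6-bit Miller (100101) on E'/F_{104476210371503} with a'=46808312841897, b'=83787403277420: accumulate tangent/chord ratios at Q'+S and P'+S'.
So e_{37}(P',Q') = 91677904911526 + 66041387578955*t.
Finally e_{37}(P,Q) = 93389435256031 + 72821053369985*t.

93389435256031 + 72821053369985*t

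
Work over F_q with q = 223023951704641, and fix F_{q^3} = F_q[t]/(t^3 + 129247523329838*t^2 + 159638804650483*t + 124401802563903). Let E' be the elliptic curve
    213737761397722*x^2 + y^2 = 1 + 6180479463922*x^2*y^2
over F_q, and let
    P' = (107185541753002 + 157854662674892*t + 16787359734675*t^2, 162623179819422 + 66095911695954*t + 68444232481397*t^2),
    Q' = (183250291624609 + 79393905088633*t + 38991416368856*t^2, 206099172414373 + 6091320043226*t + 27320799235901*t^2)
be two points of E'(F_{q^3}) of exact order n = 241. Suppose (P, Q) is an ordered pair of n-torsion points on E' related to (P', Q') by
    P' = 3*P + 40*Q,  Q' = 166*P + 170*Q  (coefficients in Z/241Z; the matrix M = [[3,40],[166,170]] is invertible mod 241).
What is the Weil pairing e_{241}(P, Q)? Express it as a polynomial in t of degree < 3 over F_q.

The 241-Weil pairing on E[241] over F_{223023951704641} is alternating-bilinear: e_{241}(P',Q') = e_{241}(P,Q)^det(M).
Inverting 136 mod 241: 140. Thus e_{241}(P,Q) = e(P',Q')^{140}.
Edwards->Montgomery: u=(1+y)/(1-y), v=u/x -> 81069370227573v^2=u^3+119197822422511u^2+u; then x_W=51889320483450u+185335674613368: y^2=x^3+95865884538532*x+154644150795529.
Build f_{241,P'} and f_{241,Q'} via the 8-bit ladder of 241=11110001_2; evaluate at shifted divisors; quotient in F_{223023951704641^3}.
Result: e(P',Q') = 148323506805081 + 3472487383192*t + 99738779851102*t^2.
Finally e_{241}(P,Q) = 5885089818032 + 156668140691549*t + 77493477305353*t^2.

5885089818032 + 156668140691549*t + 77493477305353*t^2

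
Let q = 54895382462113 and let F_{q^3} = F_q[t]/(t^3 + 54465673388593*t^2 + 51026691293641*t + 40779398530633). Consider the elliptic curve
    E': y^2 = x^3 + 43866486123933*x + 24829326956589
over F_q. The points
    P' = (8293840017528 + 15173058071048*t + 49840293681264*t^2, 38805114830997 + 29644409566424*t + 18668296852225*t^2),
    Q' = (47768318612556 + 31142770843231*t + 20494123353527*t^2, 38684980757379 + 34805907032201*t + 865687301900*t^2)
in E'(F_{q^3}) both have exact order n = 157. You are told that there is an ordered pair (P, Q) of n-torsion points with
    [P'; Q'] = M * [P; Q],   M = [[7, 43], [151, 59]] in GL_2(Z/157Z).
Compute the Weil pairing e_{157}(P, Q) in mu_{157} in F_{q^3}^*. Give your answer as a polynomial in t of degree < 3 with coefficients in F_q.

38832466891181 + 17108834118901*t + 54217661097238*t^2

Under M = [[7,43],[151,59]] in GL_2(Z/157), e_{157}(P',Q') = e_{157}(P,Q)^(7*59-43*151 mod 157).
det M = 7*59 - 43*151 = -6080 = 43 (mod 157); 43^{-1} = 84 (mod 157).
8-bit Miller (10011101) on E'/F_{54895382462113} with a'=43866486123933, b'=24829326956589: accumulate tangent/chord ratios at Q'+S and P'+S'.
f_P(D_Q)/f_Q(D_P) = 21389767357975 + 39321062249261*t + 29654429549355*t^2.
e_{157}(P,Q) = (21389767357975 + 39321062249261*t + 29654429549355*t^2)^{84} = 38832466891181 + 17108834118901*t + 54217661097238*t^2.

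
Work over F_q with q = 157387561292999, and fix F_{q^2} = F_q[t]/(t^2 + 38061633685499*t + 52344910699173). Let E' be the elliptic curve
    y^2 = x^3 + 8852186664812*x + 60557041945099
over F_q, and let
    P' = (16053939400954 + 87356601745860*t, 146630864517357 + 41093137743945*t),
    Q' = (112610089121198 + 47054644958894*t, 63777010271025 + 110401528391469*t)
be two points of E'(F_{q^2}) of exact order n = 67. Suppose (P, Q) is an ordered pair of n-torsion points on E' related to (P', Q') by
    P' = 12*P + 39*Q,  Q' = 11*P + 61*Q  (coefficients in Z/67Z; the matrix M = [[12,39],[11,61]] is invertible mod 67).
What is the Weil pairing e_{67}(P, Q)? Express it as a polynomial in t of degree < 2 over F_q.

Alternating bilinearity on E[67] (values in mu_{67} in F_{157387561292999^2}) gives e(P',Q') = e(P,Q)^det(M).
Inverting 35 mod 67: 23. Thus e_{67}(P,Q) = e(P',Q')^{23}.
n = 67 = (1000011)_2 (7 bits, wt 3); accumulate f_{67,P'}(Q'+S)/f_{67,P'}(S) along the 6-step ladder.
Miller gives e_{67}(P',Q') = 103319273485718 + 34726526911570*t in F_{157387561292999^2}.
Finally e_{67}(P,Q) = 98406283319322 + 21286835916866*t.

98406283319322 + 21286835916866*t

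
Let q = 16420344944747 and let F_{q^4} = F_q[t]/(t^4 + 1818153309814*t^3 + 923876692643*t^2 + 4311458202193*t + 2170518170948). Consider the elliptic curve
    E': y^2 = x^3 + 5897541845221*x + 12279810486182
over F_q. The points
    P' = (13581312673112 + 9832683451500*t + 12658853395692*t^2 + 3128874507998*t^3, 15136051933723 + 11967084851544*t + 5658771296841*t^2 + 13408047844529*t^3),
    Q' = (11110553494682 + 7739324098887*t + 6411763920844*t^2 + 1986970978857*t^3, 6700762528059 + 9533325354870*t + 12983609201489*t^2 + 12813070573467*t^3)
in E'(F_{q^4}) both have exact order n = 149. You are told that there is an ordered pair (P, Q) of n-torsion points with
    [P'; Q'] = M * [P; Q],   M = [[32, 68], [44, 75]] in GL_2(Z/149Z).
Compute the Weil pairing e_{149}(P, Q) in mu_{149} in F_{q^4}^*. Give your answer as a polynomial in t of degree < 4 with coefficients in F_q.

The 149-Weil pairing on E[149] over F_{16420344944747} is alternating-bilinear: e_{149}(P',Q') = e_{149}(P,Q)^det(M).
det(M) mod 149 = 4; its inverse in (Z/149)^* is 112 (check: 4*112 mod 149 = 1).
Build f_{149,P'} and f_{149,Q'} via the 8-bit ladder of 149=10010101_2; evaluate at shifted divisors; quotient in F_{16420344944747^4}.
The quotient is 15940050765564 + 14062769711890*t + 5368614198095*t^2 + 16208202175041*t^3.
(15940050765564 + 14062769711890*t + 5368614198095*t^2 + 16208202175041*t^3)^{112} mod (16420344944747,f) = 14143262226363 + 4097587884321*t + 10079529157130*t^2 + 8549541804193*t^3.

14143262226363 + 4097587884321*t + 10079529157130*t^2 + 8549541804193*t^3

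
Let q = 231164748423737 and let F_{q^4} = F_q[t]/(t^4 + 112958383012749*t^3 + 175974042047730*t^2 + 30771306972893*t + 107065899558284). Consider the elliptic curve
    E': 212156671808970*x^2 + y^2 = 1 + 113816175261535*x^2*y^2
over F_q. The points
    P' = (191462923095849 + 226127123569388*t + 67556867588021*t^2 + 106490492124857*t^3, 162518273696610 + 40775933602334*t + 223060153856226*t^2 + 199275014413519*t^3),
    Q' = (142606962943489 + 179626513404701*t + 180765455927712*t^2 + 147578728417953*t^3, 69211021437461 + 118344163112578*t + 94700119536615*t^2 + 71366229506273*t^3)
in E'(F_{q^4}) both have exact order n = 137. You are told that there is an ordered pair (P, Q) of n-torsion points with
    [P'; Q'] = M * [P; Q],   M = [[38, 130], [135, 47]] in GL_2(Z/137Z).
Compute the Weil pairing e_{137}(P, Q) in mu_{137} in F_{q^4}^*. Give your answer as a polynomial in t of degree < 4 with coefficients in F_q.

Alternating bilinearity on E[137] (values in mu_{137} in F_{231164748423737^4}) gives e(P',Q') = e(P,Q)^det(M).
So e_{137}(P,Q) = e_{137}(P',Q')^{76}, since 128*76 = 1 mod 137.
Map (x,y)_Ed via u=(1+y)/(1-y), v=(1+y)/((1-y)x) to Montgomery A=152428065220758,B=109080786379612; then to (a',b')=(77893971002888,24379230022860).
Run Miller on y^2=x^3+77893971002888*x+24379230022860 over F_{231164748423737}: ladder 10001001 (8 bits); e = f_P(D_Q)/f_Q(D_P).
So e_{137}(P',Q') = 136818407619037 + 172227034246661*t + 54430630869388*t^2 + 204359176296614*t^3.
(136818407619037 + 172227034246661*t + 54430630869388*t^2 + 204359176296614*t^3)^{76} mod (231164748423737,f) = 5319339730657 + 172780724244235*t + 185043640748235*t^2 + 76755764378976*t^3.

5319339730657 + 172780724244235*t + 185043640748235*t^2 + 76755764378976*t^3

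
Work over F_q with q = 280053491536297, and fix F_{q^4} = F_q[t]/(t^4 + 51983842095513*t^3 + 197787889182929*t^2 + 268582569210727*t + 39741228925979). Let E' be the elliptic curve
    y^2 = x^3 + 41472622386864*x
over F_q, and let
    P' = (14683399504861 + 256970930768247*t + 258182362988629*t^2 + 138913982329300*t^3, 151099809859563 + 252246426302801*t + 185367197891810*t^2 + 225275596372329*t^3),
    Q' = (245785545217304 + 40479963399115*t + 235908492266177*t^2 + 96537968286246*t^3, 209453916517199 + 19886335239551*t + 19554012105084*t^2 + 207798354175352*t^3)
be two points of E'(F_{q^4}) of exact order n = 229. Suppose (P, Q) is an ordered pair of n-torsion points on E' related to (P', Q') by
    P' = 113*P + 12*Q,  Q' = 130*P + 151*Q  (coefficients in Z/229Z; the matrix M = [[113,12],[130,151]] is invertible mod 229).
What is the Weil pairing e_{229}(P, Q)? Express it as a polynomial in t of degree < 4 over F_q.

Alternating bilinearity on E[229] (values in mu_{229} in F_{280053491536297^4}) gives e(P',Q') = e(P,Q)^det(M).
Hence e(P,Q) = e(P',Q')^{73} where 73 = 160^{-1} mod 229.
Miller loop for e_{229} over F_{280053491536297^4}: bits of 229 = 11100101; 7 double steps + 4 add steps, l/v at each.
So e_{229}(P',Q') = 122570373924820 + 272584906694189*t + 107751586192037*t^2 + 279746736389294*t^3.
Finally e_{229}(P,Q) = 163505054229495 + 89475976843517*t + 98221546020762*t^2 + 84361595936912*t^3.

163505054229495 + 89475976843517*t + 98221546020762*t^2 + 84361595936912*t^3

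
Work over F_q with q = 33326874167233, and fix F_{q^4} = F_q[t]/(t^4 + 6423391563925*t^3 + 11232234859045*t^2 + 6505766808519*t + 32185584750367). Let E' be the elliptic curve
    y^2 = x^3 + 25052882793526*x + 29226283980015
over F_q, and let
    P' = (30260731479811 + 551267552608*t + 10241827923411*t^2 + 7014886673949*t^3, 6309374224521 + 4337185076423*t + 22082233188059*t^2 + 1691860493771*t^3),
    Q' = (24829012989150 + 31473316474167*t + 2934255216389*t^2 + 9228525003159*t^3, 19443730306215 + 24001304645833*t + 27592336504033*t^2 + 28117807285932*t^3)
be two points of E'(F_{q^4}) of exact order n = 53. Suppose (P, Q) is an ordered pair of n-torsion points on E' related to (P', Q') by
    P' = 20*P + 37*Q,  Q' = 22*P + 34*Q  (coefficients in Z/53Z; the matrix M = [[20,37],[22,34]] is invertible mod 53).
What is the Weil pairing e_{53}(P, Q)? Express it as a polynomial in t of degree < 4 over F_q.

Under M = [[20,37],[22,34]] in GL_2(Z/53), e_{53}(P',Q') = e_{53}(P,Q)^(20*34-37*22 mod 53).
20*34 - 37*22 = -134; reduced mod 53: det = 25, inverse 17.
n = 53 = (110101)_2 (6 bits, wt 4); accumulate f_{53,P'}(Q'+S)/f_{53,P'}(S) along the 5-step ladder.
The quotient is 23710569594276 + 20335269439565*t + 6297625002915*t^2 + 28446463402187*t^3.
e_{53}(P,Q) = (23710569594276 + 20335269439565*t + 6297625002915*t^2 + 28446463402187*t^3)^{17} = 6700655599678 + 21000511335410*t + 17803459196815*t^2 + 23691835447597*t^3.

6700655599678 + 21000511335410*t + 17803459196815*t^2 + 23691835447597*t^3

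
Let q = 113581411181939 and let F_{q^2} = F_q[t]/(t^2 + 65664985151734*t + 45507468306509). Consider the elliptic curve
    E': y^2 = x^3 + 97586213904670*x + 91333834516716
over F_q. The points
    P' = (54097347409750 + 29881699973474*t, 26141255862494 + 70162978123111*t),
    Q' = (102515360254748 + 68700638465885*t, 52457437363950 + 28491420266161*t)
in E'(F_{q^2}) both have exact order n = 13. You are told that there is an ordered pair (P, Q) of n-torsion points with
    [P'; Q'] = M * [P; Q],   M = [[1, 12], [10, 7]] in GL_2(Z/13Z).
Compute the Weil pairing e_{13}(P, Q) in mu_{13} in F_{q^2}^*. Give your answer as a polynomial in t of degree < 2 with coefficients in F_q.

51904611643053 + 48468425130388*t

Alternating bilinearity on E[13] (values in mu_{13} in F_{113581411181939^2}) gives e(P',Q') = e(P,Q)^det(M).
Hence e(P,Q) = e(P',Q')^{10} where 10 = 4^{-1} mod 13.
Build f_{13,P'} and f_{13,Q'} via the 4-bit ladder of 13=1101_2; evaluate at shifted divisors; quotient in F_{113581411181939^2}.
So e_{13}(P',Q') = 34555723470979 + 87999424735940*t.
(34555723470979 + 87999424735940*t)^{10} mod (113581411181939,f) = 51904611643053 + 48468425130388*t.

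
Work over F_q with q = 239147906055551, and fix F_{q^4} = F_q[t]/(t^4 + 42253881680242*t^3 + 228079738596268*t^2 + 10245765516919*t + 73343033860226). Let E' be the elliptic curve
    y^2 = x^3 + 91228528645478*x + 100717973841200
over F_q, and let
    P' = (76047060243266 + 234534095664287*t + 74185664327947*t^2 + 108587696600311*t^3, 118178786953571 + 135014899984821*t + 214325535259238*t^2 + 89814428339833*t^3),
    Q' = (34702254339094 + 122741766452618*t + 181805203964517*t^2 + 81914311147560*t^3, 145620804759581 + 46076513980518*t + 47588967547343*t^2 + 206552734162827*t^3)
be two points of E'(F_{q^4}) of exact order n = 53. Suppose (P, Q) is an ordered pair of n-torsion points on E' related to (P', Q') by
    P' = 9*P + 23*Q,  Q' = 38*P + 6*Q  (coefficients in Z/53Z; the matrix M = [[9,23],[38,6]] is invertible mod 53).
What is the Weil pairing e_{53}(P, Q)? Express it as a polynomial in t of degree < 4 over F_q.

2765246850725 + 115232891612858*t + 54904235286359*t^2 + 70821047404760*t^3

The 53-Weil pairing on E[53] over F_{239147906055551} is alternating-bilinear: e_{53}(P',Q') = e_{53}(P,Q)^det(M).
det M = 9*6 - 23*38 = -820 = 28 (mod 53); 28^{-1} = 36 (mod 53).
6-bit Miller (110101) on E'/F_{239147906055551} with a'=91228528645478, b'=100717973841200: accumulate tangent/chord ratios at Q'+S and P'+S'.
e_{53}(P',Q') = 128411728604628 + 235684235572608*t + 72512991794830*t^2 + 159323639494299*t^3.
Thus e_{53}(P,Q) = 2765246850725 + 115232891612858*t + 54904235286359*t^2 + 70821047404760*t^3.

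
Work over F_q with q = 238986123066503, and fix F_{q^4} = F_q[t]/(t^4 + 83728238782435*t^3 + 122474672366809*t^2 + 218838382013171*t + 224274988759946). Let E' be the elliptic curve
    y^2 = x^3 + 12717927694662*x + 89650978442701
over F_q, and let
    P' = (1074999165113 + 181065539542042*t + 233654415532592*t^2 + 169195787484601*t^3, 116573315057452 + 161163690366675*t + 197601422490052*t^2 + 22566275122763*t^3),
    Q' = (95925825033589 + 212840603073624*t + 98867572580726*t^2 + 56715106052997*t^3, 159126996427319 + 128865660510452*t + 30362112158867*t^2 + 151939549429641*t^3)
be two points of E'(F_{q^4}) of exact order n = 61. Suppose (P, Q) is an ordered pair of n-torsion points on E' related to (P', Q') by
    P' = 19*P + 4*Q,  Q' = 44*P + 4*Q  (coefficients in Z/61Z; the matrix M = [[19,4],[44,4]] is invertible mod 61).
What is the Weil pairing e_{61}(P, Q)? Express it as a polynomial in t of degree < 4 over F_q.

Under M = [[19,4],[44,4]] in GL_2(Z/61), e_{61}(P',Q') = e_{61}(P,Q)^(19*4-4*44 mod 61).
Inverting 22 mod 61: 25. Thus e_{61}(P,Q) = e(P',Q')^{25}.
Build f_{61,P'} and f_{61,Q'} via the 6-bit ladder of 61=111101_2; evaluate at shifted divisors; quotient in F_{238986123066503^4}.
Result: e(P',Q') = 96892953569340 + 142412319218584*t + 103167162230392*t^2 + 229295997064468*t^3.
Finally e_{61}(P,Q) = 10955895824906 + 170002214033597*t + 84194726836474*t^2 + 49674746890283*t^3.

10955895824906 + 170002214033597*t + 84194726836474*t^2 + 49674746890283*t^3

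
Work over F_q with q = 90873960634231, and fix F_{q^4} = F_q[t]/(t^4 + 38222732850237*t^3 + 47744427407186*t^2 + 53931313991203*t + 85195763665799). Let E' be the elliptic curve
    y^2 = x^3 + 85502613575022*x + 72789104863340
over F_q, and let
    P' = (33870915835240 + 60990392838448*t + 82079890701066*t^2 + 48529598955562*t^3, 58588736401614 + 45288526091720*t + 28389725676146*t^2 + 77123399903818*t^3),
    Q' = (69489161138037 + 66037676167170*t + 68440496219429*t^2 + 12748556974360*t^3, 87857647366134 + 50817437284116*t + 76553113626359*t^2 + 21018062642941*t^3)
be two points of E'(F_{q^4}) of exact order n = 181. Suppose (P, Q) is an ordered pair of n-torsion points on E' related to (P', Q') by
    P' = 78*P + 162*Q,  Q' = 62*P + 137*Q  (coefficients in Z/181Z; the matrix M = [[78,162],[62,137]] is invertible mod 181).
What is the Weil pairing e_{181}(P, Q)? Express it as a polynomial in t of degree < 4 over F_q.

Since e_{181}(P,P)=e_{181}(Q,Q)=1 and e_{181}(Q,P)=e_{181}(P,Q)^{-1}, expanding e_{181}(78*P + 162*Q,62*P + 137*Q) leaves e(P,Q)^det(M).
So e_{181}(P,Q) = e_{181}(P',Q')^{64}, since 99*64 = 1 mod 181.
n = 181 = (10110101)_2 (8 bits, wt 5); accumulate f_{181,P'}(Q'+S)/f_{181,P'}(S) along the 7-step ladder.
So e_{181}(P',Q') = 72901057857862 + 48371876290528*t + 10262161982620*t^2 + 88363892681167*t^3.
Finally e_{181}(P,Q) = 61587982235755 + 83945540609578*t + 64318804722550*t^2 + 49839869885911*t^3.

61587982235755 + 83945540609578*t + 64318804722550*t^2 + 49839869885911*t^3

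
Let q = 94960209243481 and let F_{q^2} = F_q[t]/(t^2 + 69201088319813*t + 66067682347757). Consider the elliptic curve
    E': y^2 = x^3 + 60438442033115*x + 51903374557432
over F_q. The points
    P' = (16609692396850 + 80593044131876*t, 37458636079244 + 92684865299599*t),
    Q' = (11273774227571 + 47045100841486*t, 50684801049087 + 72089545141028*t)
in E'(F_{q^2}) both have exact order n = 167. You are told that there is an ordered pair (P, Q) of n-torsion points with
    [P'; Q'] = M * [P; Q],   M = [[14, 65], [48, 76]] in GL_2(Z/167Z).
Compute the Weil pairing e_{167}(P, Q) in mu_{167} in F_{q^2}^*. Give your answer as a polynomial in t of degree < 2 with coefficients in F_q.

80946739208631 + 55416157084135*t

Alternating bilinearity on E[167] (values in mu_{167} in F_{94960209243481^2}) gives e(P',Q') = e(P,Q)^det(M).
det(M) mod 167 = 115; its inverse in (Z/167)^* is 61 (check: 115*61 mod 167 = 1).
Miller loop for e_{167} over F_{94960209243481^2}: bits of 167 = 10100111; 7 double steps + 4 add steps, l/v at each.
e_{167}(P',Q') = 56537546032043 + 73051067414309*t.
Thus e_{167}(P,Q) = 80946739208631 + 55416157084135*t.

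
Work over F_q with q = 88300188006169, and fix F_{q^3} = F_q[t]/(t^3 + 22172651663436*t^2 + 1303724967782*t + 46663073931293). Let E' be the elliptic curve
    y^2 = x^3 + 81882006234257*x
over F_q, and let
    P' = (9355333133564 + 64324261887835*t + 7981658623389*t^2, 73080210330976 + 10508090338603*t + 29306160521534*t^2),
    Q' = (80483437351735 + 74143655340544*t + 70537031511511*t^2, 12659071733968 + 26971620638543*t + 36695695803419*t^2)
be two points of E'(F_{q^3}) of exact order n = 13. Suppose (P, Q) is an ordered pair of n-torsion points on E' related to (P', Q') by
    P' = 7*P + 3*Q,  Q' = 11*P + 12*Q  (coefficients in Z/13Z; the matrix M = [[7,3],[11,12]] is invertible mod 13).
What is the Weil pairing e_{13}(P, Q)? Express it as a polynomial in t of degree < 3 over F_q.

18044659156635 + 73090518041771*t + 47400629893941*t^2

Since e_{13}(P,P)=e_{13}(Q,Q)=1 and e_{13}(Q,P)=e_{13}(P,Q)^{-1}, expanding e_{13}(7*P + 3*Q,11*P + 12*Q) leaves e(P,Q)^det(M).
Hence e(P,Q) = e(P',Q')^{12} where 12 = 12^{-1} mod 13.
Miller loop for e_{13} over F_{88300188006169^3}: bits of 13 = 1101; 3 double steps + 2 add steps, l/v at each.
f_P(D_Q)/f_Q(D_P) = 86595811367953 + 50290456990289*t + 70755464695309*t^2.
Finally e_{13}(P,Q) = 18044659156635 + 73090518041771*t + 47400629893941*t^2.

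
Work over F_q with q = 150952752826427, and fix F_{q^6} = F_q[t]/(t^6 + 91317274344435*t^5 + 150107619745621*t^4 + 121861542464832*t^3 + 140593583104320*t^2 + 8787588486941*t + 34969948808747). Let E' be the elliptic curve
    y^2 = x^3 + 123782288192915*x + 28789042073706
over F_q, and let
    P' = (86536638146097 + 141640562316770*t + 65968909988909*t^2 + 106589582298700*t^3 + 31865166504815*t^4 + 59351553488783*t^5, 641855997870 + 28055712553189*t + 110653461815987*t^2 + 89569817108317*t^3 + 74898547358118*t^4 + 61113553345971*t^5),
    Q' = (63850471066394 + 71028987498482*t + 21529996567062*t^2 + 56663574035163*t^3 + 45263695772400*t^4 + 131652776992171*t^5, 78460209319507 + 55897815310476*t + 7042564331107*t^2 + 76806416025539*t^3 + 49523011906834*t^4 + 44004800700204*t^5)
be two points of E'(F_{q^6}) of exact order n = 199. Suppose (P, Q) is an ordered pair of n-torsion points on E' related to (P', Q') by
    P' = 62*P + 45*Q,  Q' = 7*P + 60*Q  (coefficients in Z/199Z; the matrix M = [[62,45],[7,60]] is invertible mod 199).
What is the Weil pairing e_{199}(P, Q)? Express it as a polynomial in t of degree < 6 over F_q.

137050734562784 + 80402738898241*t + 16596722175632*t^2 + 30729575600864*t^3 + 111890088990281*t^4 + 100328134995188*t^5

Alternating bilinearity on E[199] (values in mu_{199} in F_{150952752826427^6}) gives e(P',Q') = e(P,Q)^det(M).
det(M) mod 199 = 22; its inverse in (Z/199)^* is 190 (check: 22*190 mod 199 = 1).
Miller loop for e_{199} over F_{150952752826427^6}: bits of 199 = 11000111; 7 double steps + 4 add steps, l/v at each.
So e_{199}(P',Q') = 60937515553760 + 77996597394261*t + 98328629473090*t^2 + 89502277378228*t^3 + 11284224529195*t^4 + 38709507072029*t^5.
Thus e_{199}(P,Q) = 137050734562784 + 80402738898241*t + 16596722175632*t^2 + 30729575600864*t^3 + 111890088990281*t^4 + 100328134995188*t^5.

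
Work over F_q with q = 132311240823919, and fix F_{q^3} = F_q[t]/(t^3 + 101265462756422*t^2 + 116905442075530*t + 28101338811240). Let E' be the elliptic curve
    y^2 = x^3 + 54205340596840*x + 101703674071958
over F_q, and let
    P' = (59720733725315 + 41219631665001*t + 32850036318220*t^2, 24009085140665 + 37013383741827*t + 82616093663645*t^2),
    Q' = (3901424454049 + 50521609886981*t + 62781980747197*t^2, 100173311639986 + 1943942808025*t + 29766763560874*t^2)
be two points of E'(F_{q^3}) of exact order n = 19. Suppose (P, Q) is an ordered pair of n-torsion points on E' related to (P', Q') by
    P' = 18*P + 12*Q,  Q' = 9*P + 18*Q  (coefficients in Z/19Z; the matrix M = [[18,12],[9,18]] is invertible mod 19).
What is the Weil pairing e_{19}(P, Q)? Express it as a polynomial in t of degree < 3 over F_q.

Since e_{19}(P,P)=e_{19}(Q,Q)=1 and e_{19}(Q,P)=e_{19}(P,Q)^{-1}, expanding e_{19}(18*P + 12*Q,9*P + 18*Q) leaves e(P,Q)^det(M).
So e_{19}(P,Q) = e_{19}(P',Q')^{11}, since 7*11 = 1 mod 19.
Build f_{19,P'} and f_{19,Q'} via the 5-bit ladder of 19=10011_2; evaluate at shifted divisors; quotient in F_{132311240823919^3}.
Result: e(P',Q') = 4280126417365 + 7024740592359*t + 55065577992755*t^2.
Hence e(P,Q) = 106853675885380 + 127279062519446*t + 8254265516084*t^2 in F_{132311240823919^3}^*.

106853675885380 + 127279062519446*t + 8254265516084*t^2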